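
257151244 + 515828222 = 772979466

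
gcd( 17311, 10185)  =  7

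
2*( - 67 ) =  - 134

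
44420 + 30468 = 74888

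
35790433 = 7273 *4921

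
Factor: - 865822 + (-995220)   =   - 2^1*53^1*97^1*181^1 = - 1861042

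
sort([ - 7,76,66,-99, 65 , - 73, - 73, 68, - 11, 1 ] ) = [ - 99,  -  73 ,-73, - 11, - 7, 1, 65, 66, 68, 76 ] 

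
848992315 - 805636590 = 43355725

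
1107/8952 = 369/2984 = 0.12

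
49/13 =3+10/13 = 3.77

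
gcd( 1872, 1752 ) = 24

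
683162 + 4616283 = 5299445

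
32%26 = 6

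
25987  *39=1013493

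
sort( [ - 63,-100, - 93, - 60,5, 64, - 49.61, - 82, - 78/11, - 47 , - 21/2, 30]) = [ - 100, - 93, - 82,-63 , -60,- 49.61,-47, - 21/2, - 78/11,  5 , 30, 64 ] 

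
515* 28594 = 14725910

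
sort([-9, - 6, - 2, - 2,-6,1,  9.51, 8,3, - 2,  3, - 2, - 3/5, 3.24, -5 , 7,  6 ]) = [ - 9, - 6, - 6, - 5, - 2, -2 , - 2, - 2, - 3/5, 1 , 3, 3,3.24,  6 , 7 , 8,9.51 ]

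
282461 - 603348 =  - 320887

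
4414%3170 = 1244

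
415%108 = 91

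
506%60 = 26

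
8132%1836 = 788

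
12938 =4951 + 7987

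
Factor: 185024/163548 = 2^4*3^( - 2)*7^1*11^( -1 ) = 112/99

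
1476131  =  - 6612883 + 8089014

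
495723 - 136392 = 359331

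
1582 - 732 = 850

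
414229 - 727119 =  - 312890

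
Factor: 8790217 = 19^1*462643^1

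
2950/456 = 6 + 107/228 = 6.47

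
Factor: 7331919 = 3^1*7^2*49877^1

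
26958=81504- 54546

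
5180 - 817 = 4363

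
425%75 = 50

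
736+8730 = 9466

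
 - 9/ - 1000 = 9/1000 = 0.01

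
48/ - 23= - 3 + 21/23 = - 2.09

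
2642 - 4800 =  - 2158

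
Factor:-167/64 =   -  2^( - 6)*167^1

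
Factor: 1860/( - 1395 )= - 4/3=-2^2 * 3^( - 1 )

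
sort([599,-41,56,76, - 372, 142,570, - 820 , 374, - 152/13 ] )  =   [ - 820,- 372,- 41, - 152/13,56, 76 , 142,374 , 570 , 599]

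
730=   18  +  712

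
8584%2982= 2620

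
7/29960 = 1/4280= 0.00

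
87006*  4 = 348024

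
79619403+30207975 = 109827378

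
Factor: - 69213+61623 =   -  7590 = - 2^1*3^1*5^1*11^1* 23^1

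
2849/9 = 2849/9 = 316.56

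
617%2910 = 617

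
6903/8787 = 2301/2929 = 0.79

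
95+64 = 159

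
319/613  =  319/613  =  0.52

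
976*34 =33184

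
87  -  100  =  -13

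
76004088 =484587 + 75519501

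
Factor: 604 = 2^2 * 151^1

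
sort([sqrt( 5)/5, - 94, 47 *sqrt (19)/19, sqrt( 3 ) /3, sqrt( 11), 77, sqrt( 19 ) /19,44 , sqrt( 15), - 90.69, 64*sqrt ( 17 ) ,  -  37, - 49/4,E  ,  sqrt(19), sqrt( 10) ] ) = [-94, - 90.69, - 37,-49/4, sqrt(19)/19 , sqrt( 5) /5, sqrt( 3) /3 , E,sqrt( 10 ),  sqrt(11),sqrt( 15 ),sqrt(19), 47*sqrt( 19)/19,44, 77,64*sqrt(17)] 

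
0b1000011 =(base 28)2b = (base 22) 31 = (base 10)67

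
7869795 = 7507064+362731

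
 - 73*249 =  - 18177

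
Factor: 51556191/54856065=17185397/18285355 =5^( - 1 )* 11^( -1)*332461^( - 1) * 17185397^1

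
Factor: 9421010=2^1*5^1*942101^1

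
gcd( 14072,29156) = 4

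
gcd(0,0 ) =0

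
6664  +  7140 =13804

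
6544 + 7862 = 14406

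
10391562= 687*15126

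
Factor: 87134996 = 2^2*13^1 * 17^1*241^1*409^1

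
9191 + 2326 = 11517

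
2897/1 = 2897 = 2897.00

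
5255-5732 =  - 477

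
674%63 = 44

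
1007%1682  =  1007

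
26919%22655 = 4264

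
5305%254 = 225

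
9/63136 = 9/63136 = 0.00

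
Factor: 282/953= 2^1*3^1*47^1 * 953^(-1 ) 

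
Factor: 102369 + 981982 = 199^1*5449^1 = 1084351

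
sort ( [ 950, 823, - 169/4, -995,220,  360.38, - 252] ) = [ - 995, -252,-169/4, 220, 360.38, 823, 950]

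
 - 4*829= - 3316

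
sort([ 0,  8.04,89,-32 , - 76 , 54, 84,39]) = [-76,-32, 0,8.04,39,54,84,  89 ]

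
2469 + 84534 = 87003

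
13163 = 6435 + 6728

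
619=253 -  - 366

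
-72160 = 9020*( - 8) 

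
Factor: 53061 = 3^1*23^1*769^1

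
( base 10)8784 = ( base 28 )B5K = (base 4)2021100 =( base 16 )2250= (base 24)F60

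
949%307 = 28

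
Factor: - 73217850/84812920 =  - 7321785/8481292= -2^( - 2)*3^1*5^1*97^( - 1 )*21859^( - 1) * 488119^1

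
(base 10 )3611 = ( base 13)184a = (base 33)3AE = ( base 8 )7033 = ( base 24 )66B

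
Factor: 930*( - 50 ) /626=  - 2^1*3^1*5^3*31^1*313^ ( - 1 )=-23250/313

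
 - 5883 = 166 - 6049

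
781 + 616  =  1397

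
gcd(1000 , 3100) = 100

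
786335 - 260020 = 526315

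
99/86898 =33/28966 = 0.00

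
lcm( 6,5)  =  30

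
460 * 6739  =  3099940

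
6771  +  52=6823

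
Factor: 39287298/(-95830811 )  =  -2^1*3^1*23^(-1 )*239^1*27397^1 * 4166557^(- 1 )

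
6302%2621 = 1060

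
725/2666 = 725/2666 = 0.27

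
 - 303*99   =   -29997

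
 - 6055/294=-21 + 17/42 = - 20.60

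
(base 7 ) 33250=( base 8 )20255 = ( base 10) 8365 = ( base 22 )H65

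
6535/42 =6535/42= 155.60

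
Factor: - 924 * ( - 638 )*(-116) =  - 2^5 * 3^1*7^1*11^2*29^2 = - 68383392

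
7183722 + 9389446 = 16573168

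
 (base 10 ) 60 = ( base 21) 2i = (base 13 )48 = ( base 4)330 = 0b111100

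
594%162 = 108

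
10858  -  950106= -939248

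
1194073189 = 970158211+223914978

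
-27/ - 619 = 27/619 = 0.04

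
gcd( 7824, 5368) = 8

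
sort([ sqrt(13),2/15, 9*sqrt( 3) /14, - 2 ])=[ - 2,2/15, 9*sqrt( 3)/14,  sqrt( 13 )]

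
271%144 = 127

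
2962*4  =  11848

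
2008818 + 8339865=10348683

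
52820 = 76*695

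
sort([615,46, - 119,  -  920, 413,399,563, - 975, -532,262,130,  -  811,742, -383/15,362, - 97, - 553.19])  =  [ - 975, - 920, - 811,  -  553.19,-532,-119,-97, -383/15,46,130 , 262,362, 399, 413, 563,615,742]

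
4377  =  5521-1144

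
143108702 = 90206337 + 52902365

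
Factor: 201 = 3^1*  67^1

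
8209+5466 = 13675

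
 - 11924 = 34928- 46852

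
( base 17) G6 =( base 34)86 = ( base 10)278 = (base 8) 426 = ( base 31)8U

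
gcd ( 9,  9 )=9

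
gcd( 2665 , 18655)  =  2665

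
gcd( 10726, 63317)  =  1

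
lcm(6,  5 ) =30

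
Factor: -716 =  - 2^2*179^1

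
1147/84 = 1147/84=13.65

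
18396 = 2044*9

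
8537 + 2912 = 11449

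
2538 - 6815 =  -4277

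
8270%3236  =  1798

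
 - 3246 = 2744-5990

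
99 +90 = 189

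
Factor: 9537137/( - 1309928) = - 2^( - 3)* 97^1 * 98321^1 * 163741^ ( - 1)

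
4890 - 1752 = 3138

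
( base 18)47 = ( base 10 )79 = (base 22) 3D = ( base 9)87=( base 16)4f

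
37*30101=1113737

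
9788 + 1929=11717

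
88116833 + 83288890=171405723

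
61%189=61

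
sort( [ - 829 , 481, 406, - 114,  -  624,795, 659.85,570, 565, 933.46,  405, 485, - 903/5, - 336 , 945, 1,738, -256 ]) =[-829, - 624,- 336, - 256, - 903/5, -114, 1, 405, 406,  481, 485, 565,570, 659.85,738, 795,  933.46,945 ] 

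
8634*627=5413518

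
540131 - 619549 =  - 79418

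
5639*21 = 118419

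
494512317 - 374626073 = 119886244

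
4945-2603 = 2342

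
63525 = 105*605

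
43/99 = 43/99=0.43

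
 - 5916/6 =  - 986=-986.00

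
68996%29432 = 10132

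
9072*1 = 9072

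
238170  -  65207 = 172963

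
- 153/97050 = -1 + 32299/32350 = - 0.00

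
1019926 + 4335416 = 5355342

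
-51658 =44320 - 95978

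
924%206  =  100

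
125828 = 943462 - 817634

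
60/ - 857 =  - 60/857 = -0.07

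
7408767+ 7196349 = 14605116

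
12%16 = 12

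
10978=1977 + 9001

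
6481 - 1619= 4862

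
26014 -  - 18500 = 44514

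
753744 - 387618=366126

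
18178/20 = 9089/10 = 908.90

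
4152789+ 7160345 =11313134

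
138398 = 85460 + 52938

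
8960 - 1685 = 7275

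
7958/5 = 7958/5 = 1591.60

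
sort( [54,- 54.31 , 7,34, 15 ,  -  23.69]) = [ - 54.31, - 23.69, 7,15,  34,54]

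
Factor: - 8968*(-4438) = 2^4*7^1 *19^1 * 59^1*317^1 = 39799984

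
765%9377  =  765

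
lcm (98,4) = 196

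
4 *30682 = 122728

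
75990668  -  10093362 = 65897306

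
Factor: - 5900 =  - 2^2* 5^2*59^1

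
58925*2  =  117850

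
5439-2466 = 2973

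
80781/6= 13463 + 1/2 = 13463.50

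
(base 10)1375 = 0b10101011111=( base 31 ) 1DB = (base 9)1787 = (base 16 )55f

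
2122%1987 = 135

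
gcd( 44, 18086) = 2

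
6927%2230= 237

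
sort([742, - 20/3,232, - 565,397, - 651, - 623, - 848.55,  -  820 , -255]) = [ - 848.55, - 820, - 651, - 623,- 565, - 255, - 20/3,  232,397, 742] 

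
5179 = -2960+8139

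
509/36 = 509/36  =  14.14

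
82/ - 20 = - 41/10 = - 4.10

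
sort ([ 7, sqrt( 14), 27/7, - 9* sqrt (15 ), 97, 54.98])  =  [ - 9*sqrt( 15),sqrt(14 ),27/7 , 7,  54.98, 97]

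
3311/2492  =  1+117/356  =  1.33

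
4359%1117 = 1008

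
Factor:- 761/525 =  - 3^(  -  1) *5^ ( - 2 ) * 7^( - 1) * 761^1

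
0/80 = 0 = 0.00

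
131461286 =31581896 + 99879390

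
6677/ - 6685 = -6677/6685 = -1.00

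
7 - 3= 4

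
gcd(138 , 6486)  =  138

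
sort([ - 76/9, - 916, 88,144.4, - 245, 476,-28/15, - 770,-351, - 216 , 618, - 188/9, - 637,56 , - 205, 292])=[- 916, - 770, - 637, - 351, - 245, - 216, - 205, - 188/9, - 76/9, - 28/15 , 56, 88, 144.4, 292, 476, 618]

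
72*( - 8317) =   -  598824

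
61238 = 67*914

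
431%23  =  17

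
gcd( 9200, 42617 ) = 1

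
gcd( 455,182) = 91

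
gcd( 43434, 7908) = 6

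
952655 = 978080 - 25425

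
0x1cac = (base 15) 2295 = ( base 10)7340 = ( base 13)3458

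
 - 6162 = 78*( - 79)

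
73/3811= 73/3811=   0.02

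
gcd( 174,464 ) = 58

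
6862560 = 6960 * 986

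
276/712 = 69/178 = 0.39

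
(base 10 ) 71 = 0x47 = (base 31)29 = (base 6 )155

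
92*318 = 29256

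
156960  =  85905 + 71055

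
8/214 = 4/107 = 0.04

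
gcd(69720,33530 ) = 70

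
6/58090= 3/29045 = 0.00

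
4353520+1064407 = 5417927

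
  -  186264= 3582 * ( - 52) 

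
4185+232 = 4417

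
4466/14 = 319 = 319.00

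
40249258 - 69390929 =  - 29141671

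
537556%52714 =10416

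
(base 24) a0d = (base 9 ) 7824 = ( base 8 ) 13215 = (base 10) 5773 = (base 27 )7OM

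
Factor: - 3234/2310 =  - 7/5 = -5^ (  -  1 )*7^1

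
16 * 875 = 14000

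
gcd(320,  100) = 20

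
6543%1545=363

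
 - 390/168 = - 65/28 = - 2.32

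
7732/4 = 1933 = 1933.00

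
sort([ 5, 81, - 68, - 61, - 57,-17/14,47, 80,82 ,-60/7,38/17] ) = [ - 68  , - 61, - 57, - 60/7,  -  17/14,38/17,5,47, 80,81, 82] 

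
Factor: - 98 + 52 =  - 46 = - 2^1*23^1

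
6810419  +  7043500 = 13853919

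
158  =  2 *79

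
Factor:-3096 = -2^3*3^2*43^1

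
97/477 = 97/477 =0.20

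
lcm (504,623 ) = 44856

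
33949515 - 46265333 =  - 12315818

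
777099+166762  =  943861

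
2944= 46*64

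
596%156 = 128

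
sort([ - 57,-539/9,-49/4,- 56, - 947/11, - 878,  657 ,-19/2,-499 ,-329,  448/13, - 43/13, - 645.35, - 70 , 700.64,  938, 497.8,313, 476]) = [ - 878,-645.35, - 499,-329, - 947/11,-70,-539/9,-57,-56, - 49/4,-19/2, - 43/13, 448/13,  313, 476, 497.8, 657,700.64, 938 ] 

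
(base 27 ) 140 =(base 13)4c5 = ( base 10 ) 837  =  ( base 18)2A9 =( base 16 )345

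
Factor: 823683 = 3^1*7^1 * 61^1 * 643^1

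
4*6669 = 26676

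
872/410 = 2 + 26/205 =2.13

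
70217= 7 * 10031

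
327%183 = 144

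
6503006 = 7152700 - 649694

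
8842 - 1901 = 6941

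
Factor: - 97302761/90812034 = - 2^( - 1)*3^( - 2) *103^1* 944687^1* 5045113^( - 1)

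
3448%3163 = 285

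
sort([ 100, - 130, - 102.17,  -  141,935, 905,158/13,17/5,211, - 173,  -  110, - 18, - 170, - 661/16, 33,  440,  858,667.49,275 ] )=[-173,-170, - 141, - 130,-110, - 102.17, - 661/16,  -  18,17/5,158/13, 33,100,211,275,440,667.49,858, 905,935 ] 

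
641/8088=641/8088 = 0.08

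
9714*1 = 9714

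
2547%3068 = 2547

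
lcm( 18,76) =684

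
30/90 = 1/3 = 0.33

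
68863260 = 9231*7460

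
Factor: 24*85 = 2^3*3^1*5^1 * 17^1 = 2040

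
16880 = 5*3376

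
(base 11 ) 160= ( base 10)187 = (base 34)5H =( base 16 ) bb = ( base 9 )227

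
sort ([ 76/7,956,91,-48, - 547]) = [ - 547,- 48, 76/7, 91,956] 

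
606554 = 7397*82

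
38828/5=38828/5 = 7765.60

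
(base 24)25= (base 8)65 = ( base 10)53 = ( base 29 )1o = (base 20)2D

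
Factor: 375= 3^1 *5^3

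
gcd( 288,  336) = 48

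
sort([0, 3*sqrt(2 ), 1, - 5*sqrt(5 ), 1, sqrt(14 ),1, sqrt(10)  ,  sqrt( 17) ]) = [-5*sqrt(5 ),0,1, 1, 1,sqrt( 10),  sqrt(14 ),sqrt( 17),3*sqrt( 2 )]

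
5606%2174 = 1258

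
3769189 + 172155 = 3941344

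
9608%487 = 355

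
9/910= 9/910 = 0.01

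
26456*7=185192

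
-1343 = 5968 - 7311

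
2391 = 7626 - 5235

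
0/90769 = 0 = 0.00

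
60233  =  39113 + 21120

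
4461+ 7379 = 11840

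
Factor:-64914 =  - 2^1* 3^1*31^1*349^1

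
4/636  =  1/159 = 0.01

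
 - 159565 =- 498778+339213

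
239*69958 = 16719962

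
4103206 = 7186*571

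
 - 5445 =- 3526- 1919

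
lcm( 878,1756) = 1756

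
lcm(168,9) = 504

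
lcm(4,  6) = 12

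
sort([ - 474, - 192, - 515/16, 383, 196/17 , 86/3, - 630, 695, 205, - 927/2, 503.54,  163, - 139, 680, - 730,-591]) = [ - 730, - 630, - 591,  -  474, - 927/2, - 192,  -  139, - 515/16, 196/17,  86/3,163, 205,383, 503.54, 680, 695]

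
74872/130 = 37436/65 = 575.94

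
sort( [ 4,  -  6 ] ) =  [ - 6,4] 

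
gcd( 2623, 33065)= 1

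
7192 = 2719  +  4473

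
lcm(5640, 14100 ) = 28200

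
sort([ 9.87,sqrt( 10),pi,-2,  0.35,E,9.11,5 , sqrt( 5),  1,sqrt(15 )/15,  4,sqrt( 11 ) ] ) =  [ - 2, sqrt( 15)/15, 0.35, 1,sqrt(5), E, pi,sqrt( 10),sqrt (11 ),4,5,9.11, 9.87]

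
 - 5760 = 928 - 6688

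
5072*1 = 5072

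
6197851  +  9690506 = 15888357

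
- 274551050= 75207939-349758989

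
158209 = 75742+82467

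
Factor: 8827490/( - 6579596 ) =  - 4413745/3289798 = - 2^( - 1)*5^1*7^1*126107^1*1644899^( - 1 )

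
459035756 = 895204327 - 436168571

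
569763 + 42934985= 43504748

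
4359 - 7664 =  - 3305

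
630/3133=630/3133 = 0.20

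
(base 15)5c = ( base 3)10020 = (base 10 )87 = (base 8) 127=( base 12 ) 73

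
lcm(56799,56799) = 56799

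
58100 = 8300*7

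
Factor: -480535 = - 5^1*11^1*8737^1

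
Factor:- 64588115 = -5^1*12917623^1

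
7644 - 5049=2595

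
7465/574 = 7465/574 =13.01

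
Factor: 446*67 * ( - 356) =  - 10637992  =  - 2^3 * 67^1*89^1 * 223^1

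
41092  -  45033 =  - 3941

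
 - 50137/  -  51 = 983 + 4/51 = 983.08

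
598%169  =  91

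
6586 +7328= 13914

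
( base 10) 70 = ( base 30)2a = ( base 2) 1000110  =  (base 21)37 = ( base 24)2m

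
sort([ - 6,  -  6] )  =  [-6, - 6] 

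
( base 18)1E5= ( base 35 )gl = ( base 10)581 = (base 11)489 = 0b1001000101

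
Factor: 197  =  197^1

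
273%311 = 273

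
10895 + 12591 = 23486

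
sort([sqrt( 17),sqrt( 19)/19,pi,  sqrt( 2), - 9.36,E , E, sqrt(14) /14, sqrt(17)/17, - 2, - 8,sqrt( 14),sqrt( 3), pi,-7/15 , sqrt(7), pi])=[ - 9.36, - 8, - 2,-7/15, sqrt( 19)/19,sqrt( 17)/17 , sqrt( 14)/14, sqrt( 2),sqrt( 3 ),sqrt( 7), E,E, pi,pi,pi , sqrt( 14),sqrt(17 ) ] 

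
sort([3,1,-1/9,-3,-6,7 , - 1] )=[-6, - 3, - 1,-1/9,1,3, 7]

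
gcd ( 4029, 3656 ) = 1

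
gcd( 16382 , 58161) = 1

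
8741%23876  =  8741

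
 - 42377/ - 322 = 42377/322 = 131.61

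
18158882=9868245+8290637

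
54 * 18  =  972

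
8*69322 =554576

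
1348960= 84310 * 16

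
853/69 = 12 + 25/69 = 12.36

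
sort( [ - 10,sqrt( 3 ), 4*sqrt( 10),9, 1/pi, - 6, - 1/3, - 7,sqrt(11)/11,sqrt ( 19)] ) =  [ - 10, - 7,  -  6, - 1/3,sqrt( 11 )/11,1/pi,sqrt (3), sqrt( 19 ),9,4*sqrt( 10) ] 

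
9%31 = 9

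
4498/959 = 4+662/959 = 4.69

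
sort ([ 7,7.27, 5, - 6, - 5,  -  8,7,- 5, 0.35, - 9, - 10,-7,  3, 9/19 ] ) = [ - 10, - 9,-8, - 7,  -  6, -5, - 5,0.35,9/19, 3 , 5,7,7,7.27]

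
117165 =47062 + 70103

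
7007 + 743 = 7750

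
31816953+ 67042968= 98859921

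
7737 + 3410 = 11147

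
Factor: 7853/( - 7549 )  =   - 7549^( - 1)*7853^1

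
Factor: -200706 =-2^1*3^1*11^1*3041^1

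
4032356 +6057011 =10089367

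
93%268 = 93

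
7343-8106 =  - 763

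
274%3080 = 274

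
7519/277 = 7519/277 = 27.14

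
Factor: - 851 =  - 23^1* 37^1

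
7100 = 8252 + -1152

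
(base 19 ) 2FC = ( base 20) 2AJ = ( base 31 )11R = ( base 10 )1019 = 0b1111111011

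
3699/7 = 528 + 3/7=528.43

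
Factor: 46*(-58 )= - 2668= -  2^2 * 23^1*29^1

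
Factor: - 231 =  - 3^1*7^1*11^1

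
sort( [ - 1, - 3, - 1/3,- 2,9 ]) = [ - 3, - 2, - 1,  -  1/3, 9]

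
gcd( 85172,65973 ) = 1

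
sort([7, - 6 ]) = [ - 6 , 7] 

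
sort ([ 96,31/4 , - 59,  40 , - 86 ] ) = [ - 86 , - 59, 31/4,40, 96 ] 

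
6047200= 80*75590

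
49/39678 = 49/39678 = 0.00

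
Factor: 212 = 2^2* 53^1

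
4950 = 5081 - 131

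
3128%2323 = 805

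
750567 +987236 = 1737803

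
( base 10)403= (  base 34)bt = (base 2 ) 110010011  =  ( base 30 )dd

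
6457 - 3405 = 3052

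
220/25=8 + 4/5 = 8.80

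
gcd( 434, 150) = 2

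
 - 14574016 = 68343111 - 82917127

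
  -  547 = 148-695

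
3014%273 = 11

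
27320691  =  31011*881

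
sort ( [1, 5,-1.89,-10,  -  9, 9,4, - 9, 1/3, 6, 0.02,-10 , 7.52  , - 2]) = [ - 10 , - 10,-9, - 9,-2, - 1.89, 0.02, 1/3, 1, 4, 5, 6,7.52, 9 ] 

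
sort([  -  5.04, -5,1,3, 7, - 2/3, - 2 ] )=[  -  5.04, - 5,-2, - 2/3,1, 3, 7]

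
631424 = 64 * 9866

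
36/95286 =6/15881 = 0.00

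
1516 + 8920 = 10436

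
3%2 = 1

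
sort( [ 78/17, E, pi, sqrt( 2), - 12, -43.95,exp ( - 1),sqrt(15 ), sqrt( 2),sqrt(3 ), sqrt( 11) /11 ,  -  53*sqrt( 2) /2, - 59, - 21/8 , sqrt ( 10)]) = [ - 59,  -  43.95 , - 53*sqrt( 2 )/2, - 12, - 21/8,sqrt ( 11) /11, exp (-1 ),sqrt ( 2),sqrt( 2), sqrt( 3), E, pi, sqrt ( 10),sqrt (15 ),78/17]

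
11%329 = 11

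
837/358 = 837/358= 2.34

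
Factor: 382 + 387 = 769^1 = 769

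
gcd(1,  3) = 1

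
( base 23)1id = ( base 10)956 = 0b1110111100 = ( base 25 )1D6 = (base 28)164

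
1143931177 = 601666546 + 542264631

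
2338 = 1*2338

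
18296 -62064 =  - 43768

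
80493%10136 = 9541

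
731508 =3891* 188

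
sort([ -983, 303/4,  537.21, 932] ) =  [ - 983,303/4, 537.21,932] 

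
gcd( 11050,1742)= 26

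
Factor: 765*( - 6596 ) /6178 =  - 2522970/3089=- 2^1*3^2 * 5^1*17^2*97^1*3089^( - 1 ) 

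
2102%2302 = 2102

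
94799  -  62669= 32130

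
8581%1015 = 461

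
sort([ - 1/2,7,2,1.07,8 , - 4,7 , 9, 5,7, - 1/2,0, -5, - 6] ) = [ - 6 , - 5, - 4 , - 1/2,-1/2,  0, 1.07,2 , 5, 7, 7,7,8, 9 ]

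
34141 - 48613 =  - 14472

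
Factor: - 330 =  -2^1*3^1*5^1*11^1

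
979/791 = 1 + 188/791 = 1.24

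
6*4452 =26712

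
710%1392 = 710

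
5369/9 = 596 + 5/9 = 596.56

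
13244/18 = 735 + 7/9  =  735.78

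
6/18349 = 6/18349 = 0.00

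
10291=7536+2755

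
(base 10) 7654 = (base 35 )68o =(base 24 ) D6M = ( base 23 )EAI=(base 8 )16746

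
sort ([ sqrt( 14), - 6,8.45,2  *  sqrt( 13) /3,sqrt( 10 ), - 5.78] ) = [ - 6, - 5.78, 2*sqrt( 13) /3,sqrt( 10 ),sqrt( 14), 8.45] 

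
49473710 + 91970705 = 141444415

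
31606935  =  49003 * 645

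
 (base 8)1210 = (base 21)19I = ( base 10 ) 648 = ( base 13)3ab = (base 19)1f2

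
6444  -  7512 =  - 1068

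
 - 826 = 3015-3841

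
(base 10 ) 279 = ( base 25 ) b4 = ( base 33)8f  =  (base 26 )aj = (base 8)427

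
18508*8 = 148064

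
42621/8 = 5327 + 5/8 = 5327.62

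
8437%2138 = 2023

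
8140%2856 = 2428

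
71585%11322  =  3653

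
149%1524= 149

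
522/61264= 261/30632 = 0.01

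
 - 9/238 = -1+229/238 = - 0.04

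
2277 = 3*759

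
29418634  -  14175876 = 15242758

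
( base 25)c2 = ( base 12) 212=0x12e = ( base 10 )302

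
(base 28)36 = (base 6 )230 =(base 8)132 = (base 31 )2s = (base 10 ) 90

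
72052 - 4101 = 67951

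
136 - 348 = -212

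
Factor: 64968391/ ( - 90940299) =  -3^(-1 )*19^1*59^ ( - 1)*101^ ( - 1)*631^1*5087^( - 1)*5419^1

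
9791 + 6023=15814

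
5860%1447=72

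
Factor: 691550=2^1*5^2*13831^1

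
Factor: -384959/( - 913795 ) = 5^(  -  1) *19^1 * 179^( - 1)*1021^( - 1) *20261^1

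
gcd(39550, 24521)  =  791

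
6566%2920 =726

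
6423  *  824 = 5292552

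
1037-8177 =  - 7140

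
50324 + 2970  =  53294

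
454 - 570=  - 116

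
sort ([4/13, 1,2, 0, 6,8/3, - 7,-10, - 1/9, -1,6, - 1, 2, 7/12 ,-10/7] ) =[ - 10,-7, - 10/7, - 1,  -  1, - 1/9,  0, 4/13, 7/12, 1,2, 2,  8/3,  6,  6]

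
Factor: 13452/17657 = 2^2 *3^1 * 19^1*59^1*17657^ ( - 1) 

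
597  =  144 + 453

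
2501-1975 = 526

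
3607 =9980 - 6373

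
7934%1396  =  954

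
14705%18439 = 14705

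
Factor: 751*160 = 120160  =  2^5*5^1*751^1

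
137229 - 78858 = 58371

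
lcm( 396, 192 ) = 6336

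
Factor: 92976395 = 5^1*18595279^1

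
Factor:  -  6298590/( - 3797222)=3149295/1898611 = 3^1*5^1*11^(  -  2)* 13^( - 1)*17^ (  -  1)*71^( -1 )*209953^1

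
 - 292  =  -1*292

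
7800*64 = 499200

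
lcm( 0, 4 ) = 0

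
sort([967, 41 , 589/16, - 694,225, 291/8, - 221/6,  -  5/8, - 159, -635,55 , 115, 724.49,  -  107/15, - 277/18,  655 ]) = [ - 694, - 635,  -  159,-221/6, - 277/18,  -  107/15, - 5/8, 291/8, 589/16, 41,55 , 115,225,655,  724.49, 967] 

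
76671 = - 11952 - -88623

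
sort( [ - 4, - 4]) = [ -4,-4]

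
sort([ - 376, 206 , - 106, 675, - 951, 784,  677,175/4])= [ - 951, - 376, -106,175/4, 206, 675, 677, 784]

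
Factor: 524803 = 524803^1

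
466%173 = 120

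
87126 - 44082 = 43044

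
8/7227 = 8/7227= 0.00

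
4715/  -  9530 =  - 1  +  963/1906 = - 0.49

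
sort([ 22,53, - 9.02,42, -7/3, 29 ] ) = [-9.02,  -  7/3, 22,  29,42 , 53]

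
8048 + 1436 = 9484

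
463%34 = 21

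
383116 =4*95779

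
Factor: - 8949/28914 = -2^( - 1 )*19^1*61^( - 1 )*79^ (  -  1)*157^1 = - 2983/9638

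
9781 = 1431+8350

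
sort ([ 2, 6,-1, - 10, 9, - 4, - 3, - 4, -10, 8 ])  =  [ - 10, - 10,-4, - 4, - 3, - 1,2, 6, 8,9]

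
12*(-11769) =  - 141228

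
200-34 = 166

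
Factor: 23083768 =2^3* 29^2*47^1*73^1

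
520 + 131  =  651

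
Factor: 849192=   2^3*3^1*41^1*863^1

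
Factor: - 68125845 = -3^1* 5^1*4541723^1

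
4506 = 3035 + 1471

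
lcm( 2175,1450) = 4350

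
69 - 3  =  66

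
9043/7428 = 1 +1615/7428 =1.22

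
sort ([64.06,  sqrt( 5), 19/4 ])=[sqrt( 5) , 19/4,64.06]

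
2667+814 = 3481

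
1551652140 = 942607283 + 609044857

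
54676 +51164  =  105840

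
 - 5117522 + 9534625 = 4417103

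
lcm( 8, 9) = 72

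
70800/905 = 78 + 42/181 = 78.23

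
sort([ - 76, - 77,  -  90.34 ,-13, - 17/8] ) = [-90.34, - 77, - 76 , - 13,- 17/8]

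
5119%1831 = 1457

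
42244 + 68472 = 110716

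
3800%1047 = 659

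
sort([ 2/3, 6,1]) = [2/3, 1,6] 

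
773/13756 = 773/13756 = 0.06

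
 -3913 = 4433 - 8346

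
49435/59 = 837 + 52/59 = 837.88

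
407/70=407/70 = 5.81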